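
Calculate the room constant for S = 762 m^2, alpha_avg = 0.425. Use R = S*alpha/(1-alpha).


R = 762 * 0.425 / (1 - 0.425) = 563.22 m^2


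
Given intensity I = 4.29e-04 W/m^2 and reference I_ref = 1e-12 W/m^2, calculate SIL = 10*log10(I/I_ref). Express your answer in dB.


I / I_ref = 4.29e-04 / 1e-12 = 4.29e+08
SIL = 10 * log10(4.29e+08) = 86.325 dB


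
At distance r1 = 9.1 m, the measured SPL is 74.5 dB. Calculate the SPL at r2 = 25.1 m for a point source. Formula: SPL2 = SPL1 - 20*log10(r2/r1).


r2/r1 = 25.1/9.1 = 2.75824
Correction = 20*log10(2.75824) = 8.81264 dB
SPL2 = 74.5 - 8.81264 = 65.687 dB


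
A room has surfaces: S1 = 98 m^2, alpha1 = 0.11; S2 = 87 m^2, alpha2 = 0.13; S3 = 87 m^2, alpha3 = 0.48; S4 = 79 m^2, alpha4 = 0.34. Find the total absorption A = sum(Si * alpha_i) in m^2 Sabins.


98 * 0.11 = 10.78
87 * 0.13 = 11.31
87 * 0.48 = 41.76
79 * 0.34 = 26.86
A_total = 10.78 + 11.31 + 41.76 + 26.86 = 90.71 m^2


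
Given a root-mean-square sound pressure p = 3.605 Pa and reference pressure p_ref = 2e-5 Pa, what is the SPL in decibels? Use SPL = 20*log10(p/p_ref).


p / p_ref = 3.605 / 2e-5 = 180250
SPL = 20 * log10(180250) = 105.12 dB


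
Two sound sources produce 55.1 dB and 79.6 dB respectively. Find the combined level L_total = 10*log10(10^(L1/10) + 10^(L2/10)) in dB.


10^(55.1/10) = 323594
10^(79.6/10) = 9.12011e+07
Sum = 323594 + 9.12011e+07 = 9.15247e+07
L_total = 10*log10(9.15247e+07) = 79.615 dB


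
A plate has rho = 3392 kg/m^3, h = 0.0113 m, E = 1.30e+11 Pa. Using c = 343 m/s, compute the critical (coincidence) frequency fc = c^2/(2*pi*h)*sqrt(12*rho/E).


12*rho/E = 12*3392/1.30e+11 = 3.13108e-07
sqrt(12*rho/E) = sqrt(3.13108e-07) = 0.000559561
c^2/(2*pi*h) = 343^2/(2*pi*0.0113) = 1.65703e+06
fc = 1.65703e+06 * 0.000559561 = 927.21 Hz


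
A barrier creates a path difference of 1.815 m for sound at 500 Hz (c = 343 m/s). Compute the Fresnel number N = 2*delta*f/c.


N = 2*delta*f/c = 2*delta/lambda, where lambda = c/f
lambda = 343 / 500 = 0.686 m
N = 2 * 1.815 / 0.686 = 5.2915


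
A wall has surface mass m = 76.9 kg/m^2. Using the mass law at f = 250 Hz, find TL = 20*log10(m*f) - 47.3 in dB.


m * f = 76.9 * 250 = 19225
20*log10(19225) = 85.6773 dB
TL = 85.6773 - 47.3 = 38.377 dB


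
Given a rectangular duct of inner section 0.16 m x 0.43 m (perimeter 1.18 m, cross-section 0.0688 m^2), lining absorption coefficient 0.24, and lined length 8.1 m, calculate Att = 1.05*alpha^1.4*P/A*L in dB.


alpha^1.4 = 0.24^1.4 = 0.135611
Attenuation rate = 1.05 * alpha^1.4 * P / A
= 1.05 * 0.135611 * 1.18 / 0.0688 = 2.44218 dB/m
Total Att = 2.44218 * 8.1 = 19.782 dB


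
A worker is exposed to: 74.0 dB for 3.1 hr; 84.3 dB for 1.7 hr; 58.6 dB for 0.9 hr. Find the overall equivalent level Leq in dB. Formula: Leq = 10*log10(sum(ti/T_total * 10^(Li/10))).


T_total = 3.1 + 1.7 + 0.9 = 5.7 hr
(3.1/5.7) * 10^(74.0/10) = 1.36611e+07
(1.7/5.7) * 10^(84.3/10) = 8.02738e+07
(0.9/5.7) * 10^(58.6/10) = 114385
Sum = 1.36611e+07 + 8.02738e+07 + 114385 = 9.40493e+07
Leq = 10*log10(9.40493e+07) = 79.734 dB


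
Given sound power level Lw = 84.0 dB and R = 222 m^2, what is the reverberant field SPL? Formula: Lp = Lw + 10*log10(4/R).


4/R = 4/222 = 0.018018
Lp = 84.0 + 10*log10(0.018018) = 66.557 dB


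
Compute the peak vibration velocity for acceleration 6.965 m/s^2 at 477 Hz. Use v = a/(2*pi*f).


omega = 2*pi*f = 2*pi*477 = 2997.08 rad/s
v = a / omega = 6.965 / 2997.08 = 0.0023239 m/s


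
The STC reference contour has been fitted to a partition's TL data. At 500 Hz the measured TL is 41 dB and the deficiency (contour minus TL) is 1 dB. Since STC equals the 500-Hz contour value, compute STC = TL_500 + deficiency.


By ASTM E413, STC = value of the fitted reference contour at 500 Hz.
Contour value at 500 Hz = TL_500 + deficiency = 41 + 1 = 42
STC = 42


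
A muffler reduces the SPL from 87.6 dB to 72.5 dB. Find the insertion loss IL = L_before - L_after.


Insertion loss = SPL without muffler - SPL with muffler
IL = 87.6 - 72.5 = 15.1 dB


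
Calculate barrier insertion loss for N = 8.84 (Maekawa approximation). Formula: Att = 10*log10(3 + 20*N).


3 + 20*N = 3 + 20*8.84 = 179.8
Att = 10*log10(179.8) = 22.548 dB


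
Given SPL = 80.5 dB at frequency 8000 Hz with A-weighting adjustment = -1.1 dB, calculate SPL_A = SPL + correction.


A-weighting table: 8000 Hz -> -1.1 dB correction
SPL_A = SPL + correction = 80.5 + (-1.1) = 79.4 dBA


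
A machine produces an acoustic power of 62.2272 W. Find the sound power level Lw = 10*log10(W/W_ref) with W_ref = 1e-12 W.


W / W_ref = 62.2272 / 1e-12 = 6.22272e+13
Lw = 10 * log10(6.22272e+13) = 137.94 dB


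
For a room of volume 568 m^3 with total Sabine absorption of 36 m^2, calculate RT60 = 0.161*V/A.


RT60 = 0.161 * 568 / 36 = 2.5402 s


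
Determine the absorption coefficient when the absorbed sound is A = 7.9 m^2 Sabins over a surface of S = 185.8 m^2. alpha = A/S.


Absorption coefficient = absorbed power / incident power
alpha = A / S = 7.9 / 185.8 = 0.042519


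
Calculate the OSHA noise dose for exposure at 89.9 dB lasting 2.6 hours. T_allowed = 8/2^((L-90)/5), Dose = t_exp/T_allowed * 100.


T_allowed = 8 / 2^((89.9 - 90)/5) = 8.11168 hr
Dose = 2.6 / 8.11168 * 100 = 32.053 %


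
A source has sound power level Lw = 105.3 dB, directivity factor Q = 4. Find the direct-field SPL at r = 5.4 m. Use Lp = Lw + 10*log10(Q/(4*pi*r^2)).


4*pi*r^2 = 4*pi*5.4^2 = 366.435 m^2
Q / (4*pi*r^2) = 4 / 366.435 = 0.010916
Lp = 105.3 + 10*log10(0.010916) = 85.681 dB


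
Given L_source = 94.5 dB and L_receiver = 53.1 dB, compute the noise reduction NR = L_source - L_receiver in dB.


NR = L_source - L_receiver (difference between source and receiving room levels)
NR = 94.5 - 53.1 = 41.4 dB


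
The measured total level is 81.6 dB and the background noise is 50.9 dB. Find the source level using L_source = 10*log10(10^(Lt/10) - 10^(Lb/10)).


10^(81.6/10) = 1.44544e+08
10^(50.9/10) = 123027
Difference = 1.44544e+08 - 123027 = 1.44421e+08
L_source = 10*log10(1.44421e+08) = 81.596 dB


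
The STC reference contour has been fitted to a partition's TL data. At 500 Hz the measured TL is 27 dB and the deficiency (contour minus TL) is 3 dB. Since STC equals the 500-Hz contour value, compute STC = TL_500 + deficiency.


By ASTM E413, STC = value of the fitted reference contour at 500 Hz.
Contour value at 500 Hz = TL_500 + deficiency = 27 + 3 = 30
STC = 30


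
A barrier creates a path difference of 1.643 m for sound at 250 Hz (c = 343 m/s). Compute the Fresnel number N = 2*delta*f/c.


N = 2*delta*f/c = 2*delta/lambda, where lambda = c/f
lambda = 343 / 250 = 1.372 m
N = 2 * 1.643 / 1.372 = 2.395


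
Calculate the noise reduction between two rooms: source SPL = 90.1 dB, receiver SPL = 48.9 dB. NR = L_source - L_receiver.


NR = L_source - L_receiver (difference between source and receiving room levels)
NR = 90.1 - 48.9 = 41.2 dB


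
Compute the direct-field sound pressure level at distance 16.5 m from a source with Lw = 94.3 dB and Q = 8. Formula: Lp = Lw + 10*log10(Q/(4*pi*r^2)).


4*pi*r^2 = 4*pi*16.5^2 = 3421.19 m^2
Q / (4*pi*r^2) = 8 / 3421.19 = 0.00233837
Lp = 94.3 + 10*log10(0.00233837) = 67.989 dB


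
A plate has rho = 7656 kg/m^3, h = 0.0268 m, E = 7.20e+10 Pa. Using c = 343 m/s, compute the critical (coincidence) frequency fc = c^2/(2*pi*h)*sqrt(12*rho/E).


12*rho/E = 12*7656/7.20e+10 = 1.276e-06
sqrt(12*rho/E) = sqrt(1.276e-06) = 0.0011296
c^2/(2*pi*h) = 343^2/(2*pi*0.0268) = 698672
fc = 698672 * 0.0011296 = 789.22 Hz


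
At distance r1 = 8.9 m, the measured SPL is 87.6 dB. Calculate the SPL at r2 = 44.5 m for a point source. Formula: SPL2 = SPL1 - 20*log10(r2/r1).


r2/r1 = 44.5/8.9 = 5
Correction = 20*log10(5) = 13.9794 dB
SPL2 = 87.6 - 13.9794 = 73.621 dB


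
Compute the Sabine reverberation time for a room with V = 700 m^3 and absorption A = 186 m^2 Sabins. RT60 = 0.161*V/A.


RT60 = 0.161 * 700 / 186 = 0.60591 s


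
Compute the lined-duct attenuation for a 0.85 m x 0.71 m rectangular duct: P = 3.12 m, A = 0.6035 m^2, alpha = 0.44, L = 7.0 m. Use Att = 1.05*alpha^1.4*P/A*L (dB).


alpha^1.4 = 0.44^1.4 = 0.316835
Attenuation rate = 1.05 * alpha^1.4 * P / A
= 1.05 * 0.316835 * 3.12 / 0.6035 = 1.71989 dB/m
Total Att = 1.71989 * 7.0 = 12.039 dB


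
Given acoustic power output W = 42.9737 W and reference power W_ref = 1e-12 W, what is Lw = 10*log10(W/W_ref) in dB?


W / W_ref = 42.9737 / 1e-12 = 4.29737e+13
Lw = 10 * log10(4.29737e+13) = 136.33 dB


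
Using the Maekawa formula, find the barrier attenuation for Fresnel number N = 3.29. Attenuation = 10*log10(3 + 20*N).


3 + 20*N = 3 + 20*3.29 = 68.8
Att = 10*log10(68.8) = 18.376 dB


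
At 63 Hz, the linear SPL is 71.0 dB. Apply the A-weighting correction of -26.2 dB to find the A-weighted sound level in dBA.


A-weighting table: 63 Hz -> -26.2 dB correction
SPL_A = SPL + correction = 71.0 + (-26.2) = 44.8 dBA


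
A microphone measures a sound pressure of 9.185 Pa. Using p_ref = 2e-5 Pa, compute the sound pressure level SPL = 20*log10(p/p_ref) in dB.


p / p_ref = 9.185 / 2e-5 = 459250
SPL = 20 * log10(459250) = 113.24 dB


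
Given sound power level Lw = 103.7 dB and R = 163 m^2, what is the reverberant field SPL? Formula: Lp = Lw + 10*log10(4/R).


4/R = 4/163 = 0.0245399
Lp = 103.7 + 10*log10(0.0245399) = 87.599 dB


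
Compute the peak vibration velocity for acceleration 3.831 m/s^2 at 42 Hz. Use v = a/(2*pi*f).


omega = 2*pi*f = 2*pi*42 = 263.894 rad/s
v = a / omega = 3.831 / 263.894 = 0.014517 m/s


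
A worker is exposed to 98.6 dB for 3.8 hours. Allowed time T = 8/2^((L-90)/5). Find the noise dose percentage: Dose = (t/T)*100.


T_allowed = 8 / 2^((98.6 - 90)/5) = 2.42839 hr
Dose = 3.8 / 2.42839 * 100 = 156.48 %


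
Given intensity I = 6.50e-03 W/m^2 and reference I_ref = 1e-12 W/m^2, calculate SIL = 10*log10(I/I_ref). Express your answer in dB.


I / I_ref = 6.50e-03 / 1e-12 = 6.5e+09
SIL = 10 * log10(6.5e+09) = 98.129 dB


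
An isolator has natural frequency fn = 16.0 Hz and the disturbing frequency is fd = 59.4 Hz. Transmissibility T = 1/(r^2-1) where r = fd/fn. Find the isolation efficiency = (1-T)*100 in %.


r = 59.4 / 16.0 = 3.7125
r^2 - 1 = 3.7125^2 - 1 = 12.7827
T = 1/12.7827 = 0.0782307
Efficiency = (1 - 0.0782307)*100 = 92.177 %


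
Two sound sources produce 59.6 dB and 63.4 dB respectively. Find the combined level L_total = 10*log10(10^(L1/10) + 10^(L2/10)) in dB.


10^(59.6/10) = 912011
10^(63.4/10) = 2.18776e+06
Sum = 912011 + 2.18776e+06 = 3.09977e+06
L_total = 10*log10(3.09977e+06) = 64.913 dB


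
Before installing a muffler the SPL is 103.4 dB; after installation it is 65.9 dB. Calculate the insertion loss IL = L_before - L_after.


Insertion loss = SPL without muffler - SPL with muffler
IL = 103.4 - 65.9 = 37.5 dB


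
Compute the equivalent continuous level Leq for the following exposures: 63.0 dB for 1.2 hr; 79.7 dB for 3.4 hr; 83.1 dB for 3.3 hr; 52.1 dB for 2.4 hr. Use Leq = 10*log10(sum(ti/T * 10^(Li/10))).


T_total = 1.2 + 3.4 + 3.3 + 2.4 = 10.3 hr
(1.2/10.3) * 10^(63.0/10) = 232458
(3.4/10.3) * 10^(79.7/10) = 3.08065e+07
(3.3/10.3) * 10^(83.1/10) = 6.54149e+07
(2.4/10.3) * 10^(52.1/10) = 37789.7
Sum = 232458 + 3.08065e+07 + 6.54149e+07 + 37789.7 = 9.64916e+07
Leq = 10*log10(9.64916e+07) = 79.845 dB


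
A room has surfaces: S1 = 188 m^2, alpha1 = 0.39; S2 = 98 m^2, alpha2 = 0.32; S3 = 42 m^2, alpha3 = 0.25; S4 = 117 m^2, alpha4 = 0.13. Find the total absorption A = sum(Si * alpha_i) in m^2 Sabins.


188 * 0.39 = 73.32
98 * 0.32 = 31.36
42 * 0.25 = 10.5
117 * 0.13 = 15.21
A_total = 73.32 + 31.36 + 10.5 + 15.21 = 130.39 m^2


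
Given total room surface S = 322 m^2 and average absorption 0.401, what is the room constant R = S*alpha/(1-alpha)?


R = 322 * 0.401 / (1 - 0.401) = 215.56 m^2


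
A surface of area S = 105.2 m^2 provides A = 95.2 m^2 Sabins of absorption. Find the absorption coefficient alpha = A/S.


Absorption coefficient = absorbed power / incident power
alpha = A / S = 95.2 / 105.2 = 0.90494


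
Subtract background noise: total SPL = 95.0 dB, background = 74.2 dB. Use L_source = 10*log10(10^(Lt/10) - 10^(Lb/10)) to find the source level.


10^(95.0/10) = 3.16228e+09
10^(74.2/10) = 2.63027e+07
Difference = 3.16228e+09 - 2.63027e+07 = 3.13598e+09
L_source = 10*log10(3.13598e+09) = 94.964 dB


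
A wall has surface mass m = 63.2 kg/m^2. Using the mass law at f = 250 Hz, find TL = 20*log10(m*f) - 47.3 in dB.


m * f = 63.2 * 250 = 15800
20*log10(15800) = 83.9731 dB
TL = 83.9731 - 47.3 = 36.673 dB


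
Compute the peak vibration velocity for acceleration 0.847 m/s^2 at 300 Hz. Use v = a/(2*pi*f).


omega = 2*pi*f = 2*pi*300 = 1884.96 rad/s
v = a / omega = 0.847 / 1884.96 = 0.00044935 m/s


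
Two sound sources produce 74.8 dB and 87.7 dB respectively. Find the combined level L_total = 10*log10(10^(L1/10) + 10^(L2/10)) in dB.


10^(74.8/10) = 3.01995e+07
10^(87.7/10) = 5.88844e+08
Sum = 3.01995e+07 + 5.88844e+08 = 6.19044e+08
L_total = 10*log10(6.19044e+08) = 87.917 dB


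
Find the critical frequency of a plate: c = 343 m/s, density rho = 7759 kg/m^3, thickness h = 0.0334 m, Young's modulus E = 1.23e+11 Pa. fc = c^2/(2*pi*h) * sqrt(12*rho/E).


12*rho/E = 12*7759/1.23e+11 = 7.56976e-07
sqrt(12*rho/E) = sqrt(7.56976e-07) = 0.000870044
c^2/(2*pi*h) = 343^2/(2*pi*0.0334) = 560611
fc = 560611 * 0.000870044 = 487.76 Hz


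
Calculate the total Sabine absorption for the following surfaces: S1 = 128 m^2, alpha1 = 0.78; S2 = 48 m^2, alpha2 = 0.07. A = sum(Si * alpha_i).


128 * 0.78 = 99.84
48 * 0.07 = 3.36
A_total = 99.84 + 3.36 = 103.2 m^2


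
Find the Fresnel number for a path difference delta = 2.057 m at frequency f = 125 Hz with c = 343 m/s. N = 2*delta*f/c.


N = 2*delta*f/c = 2*delta/lambda, where lambda = c/f
lambda = 343 / 125 = 2.744 m
N = 2 * 2.057 / 2.744 = 1.4993


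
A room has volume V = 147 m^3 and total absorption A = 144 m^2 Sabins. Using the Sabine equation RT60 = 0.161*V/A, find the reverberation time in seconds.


RT60 = 0.161 * 147 / 144 = 0.16435 s


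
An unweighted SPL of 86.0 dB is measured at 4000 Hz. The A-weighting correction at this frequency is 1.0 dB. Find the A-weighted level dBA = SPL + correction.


A-weighting table: 4000 Hz -> 1.0 dB correction
SPL_A = SPL + correction = 86.0 + (1.0) = 87 dBA


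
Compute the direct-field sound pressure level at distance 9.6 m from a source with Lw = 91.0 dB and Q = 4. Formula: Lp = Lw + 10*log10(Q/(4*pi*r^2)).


4*pi*r^2 = 4*pi*9.6^2 = 1158.12 m^2
Q / (4*pi*r^2) = 4 / 1158.12 = 0.00345387
Lp = 91.0 + 10*log10(0.00345387) = 66.383 dB


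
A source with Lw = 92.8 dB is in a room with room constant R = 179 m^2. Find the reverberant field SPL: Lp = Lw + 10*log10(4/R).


4/R = 4/179 = 0.0223464
Lp = 92.8 + 10*log10(0.0223464) = 76.292 dB


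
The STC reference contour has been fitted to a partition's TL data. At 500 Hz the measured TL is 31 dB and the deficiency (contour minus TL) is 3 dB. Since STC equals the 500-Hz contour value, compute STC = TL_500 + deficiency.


By ASTM E413, STC = value of the fitted reference contour at 500 Hz.
Contour value at 500 Hz = TL_500 + deficiency = 31 + 3 = 34
STC = 34


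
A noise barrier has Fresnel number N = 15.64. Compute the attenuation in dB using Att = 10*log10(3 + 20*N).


3 + 20*N = 3 + 20*15.64 = 315.8
Att = 10*log10(315.8) = 24.994 dB


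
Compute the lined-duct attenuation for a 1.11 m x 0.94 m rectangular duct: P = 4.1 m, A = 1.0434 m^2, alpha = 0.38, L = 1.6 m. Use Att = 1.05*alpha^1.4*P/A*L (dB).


alpha^1.4 = 0.38^1.4 = 0.258046
Attenuation rate = 1.05 * alpha^1.4 * P / A
= 1.05 * 0.258046 * 4.1 / 1.0434 = 1.06468 dB/m
Total Att = 1.06468 * 1.6 = 1.7035 dB


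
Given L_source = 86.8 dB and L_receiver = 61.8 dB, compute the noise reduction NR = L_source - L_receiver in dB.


NR = L_source - L_receiver (difference between source and receiving room levels)
NR = 86.8 - 61.8 = 25 dB


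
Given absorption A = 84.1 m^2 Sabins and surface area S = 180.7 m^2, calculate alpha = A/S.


Absorption coefficient = absorbed power / incident power
alpha = A / S = 84.1 / 180.7 = 0.46541


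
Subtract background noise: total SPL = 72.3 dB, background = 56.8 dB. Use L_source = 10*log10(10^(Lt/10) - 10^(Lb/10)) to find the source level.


10^(72.3/10) = 1.69824e+07
10^(56.8/10) = 478630
Difference = 1.69824e+07 - 478630 = 1.65038e+07
L_source = 10*log10(1.65038e+07) = 72.176 dB


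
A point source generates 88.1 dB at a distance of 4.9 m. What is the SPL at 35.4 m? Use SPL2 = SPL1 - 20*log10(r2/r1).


r2/r1 = 35.4/4.9 = 7.22449
Correction = 20*log10(7.22449) = 17.1761 dB
SPL2 = 88.1 - 17.1761 = 70.924 dB


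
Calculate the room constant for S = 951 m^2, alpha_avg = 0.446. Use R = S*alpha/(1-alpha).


R = 951 * 0.446 / (1 - 0.446) = 765.61 m^2


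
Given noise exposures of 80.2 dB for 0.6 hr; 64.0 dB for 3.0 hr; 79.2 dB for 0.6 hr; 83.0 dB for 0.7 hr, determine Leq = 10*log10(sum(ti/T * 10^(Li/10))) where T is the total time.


T_total = 0.6 + 3.0 + 0.6 + 0.7 = 4.9 hr
(0.6/4.9) * 10^(80.2/10) = 1.2822e+07
(3.0/4.9) * 10^(64.0/10) = 1.53789e+06
(0.6/4.9) * 10^(79.2/10) = 1.01849e+07
(0.7/4.9) * 10^(83.0/10) = 2.85037e+07
Sum = 1.2822e+07 + 1.53789e+06 + 1.01849e+07 + 2.85037e+07 = 5.30485e+07
Leq = 10*log10(5.30485e+07) = 77.247 dB


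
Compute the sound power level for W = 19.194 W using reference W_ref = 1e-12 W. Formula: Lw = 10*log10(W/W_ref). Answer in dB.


W / W_ref = 19.194 / 1e-12 = 1.9194e+13
Lw = 10 * log10(1.9194e+13) = 132.83 dB


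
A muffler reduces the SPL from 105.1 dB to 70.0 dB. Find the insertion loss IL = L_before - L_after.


Insertion loss = SPL without muffler - SPL with muffler
IL = 105.1 - 70.0 = 35.1 dB


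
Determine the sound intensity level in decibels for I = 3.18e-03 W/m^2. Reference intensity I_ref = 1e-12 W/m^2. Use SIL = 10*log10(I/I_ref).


I / I_ref = 3.18e-03 / 1e-12 = 3.18e+09
SIL = 10 * log10(3.18e+09) = 95.024 dB


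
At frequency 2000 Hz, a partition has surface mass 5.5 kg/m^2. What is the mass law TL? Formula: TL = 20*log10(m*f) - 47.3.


m * f = 5.5 * 2000 = 11000
20*log10(11000) = 80.8279 dB
TL = 80.8279 - 47.3 = 33.528 dB


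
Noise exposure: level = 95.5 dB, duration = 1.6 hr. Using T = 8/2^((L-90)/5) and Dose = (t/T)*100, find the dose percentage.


T_allowed = 8 / 2^((95.5 - 90)/5) = 3.73213 hr
Dose = 1.6 / 3.73213 * 100 = 42.871 %


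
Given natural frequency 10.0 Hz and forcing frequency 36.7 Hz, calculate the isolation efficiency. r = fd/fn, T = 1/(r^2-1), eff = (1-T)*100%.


r = 36.7 / 10.0 = 3.67
r^2 - 1 = 3.67^2 - 1 = 12.4689
T = 1/12.4689 = 0.0801995
Efficiency = (1 - 0.0801995)*100 = 91.98 %


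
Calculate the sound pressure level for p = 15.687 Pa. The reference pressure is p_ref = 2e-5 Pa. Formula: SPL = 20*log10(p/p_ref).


p / p_ref = 15.687 / 2e-5 = 784350
SPL = 20 * log10(784350) = 117.89 dB


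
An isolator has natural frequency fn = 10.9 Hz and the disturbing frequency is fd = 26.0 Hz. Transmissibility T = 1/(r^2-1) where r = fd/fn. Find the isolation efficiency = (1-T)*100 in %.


r = 26.0 / 10.9 = 2.38532
r^2 - 1 = 2.38532^2 - 1 = 4.68975
T = 1/4.68975 = 0.213231
Efficiency = (1 - 0.213231)*100 = 78.677 %


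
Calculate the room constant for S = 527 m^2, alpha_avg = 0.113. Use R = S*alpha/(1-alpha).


R = 527 * 0.113 / (1 - 0.113) = 67.138 m^2


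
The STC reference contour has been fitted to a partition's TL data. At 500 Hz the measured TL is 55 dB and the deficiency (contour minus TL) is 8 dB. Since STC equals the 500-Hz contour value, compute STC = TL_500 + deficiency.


By ASTM E413, STC = value of the fitted reference contour at 500 Hz.
Contour value at 500 Hz = TL_500 + deficiency = 55 + 8 = 63
STC = 63


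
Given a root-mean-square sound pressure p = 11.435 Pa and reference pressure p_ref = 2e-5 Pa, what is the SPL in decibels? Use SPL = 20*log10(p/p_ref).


p / p_ref = 11.435 / 2e-5 = 571750
SPL = 20 * log10(571750) = 115.14 dB


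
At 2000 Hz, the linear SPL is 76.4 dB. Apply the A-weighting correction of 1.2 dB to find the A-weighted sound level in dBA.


A-weighting table: 2000 Hz -> 1.2 dB correction
SPL_A = SPL + correction = 76.4 + (1.2) = 77.6 dBA


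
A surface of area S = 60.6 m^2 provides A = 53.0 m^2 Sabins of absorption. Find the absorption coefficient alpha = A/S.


Absorption coefficient = absorbed power / incident power
alpha = A / S = 53.0 / 60.6 = 0.87459


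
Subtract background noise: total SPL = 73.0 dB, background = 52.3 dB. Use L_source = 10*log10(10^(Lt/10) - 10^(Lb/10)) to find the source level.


10^(73.0/10) = 1.99526e+07
10^(52.3/10) = 169824
Difference = 1.99526e+07 - 169824 = 1.97828e+07
L_source = 10*log10(1.97828e+07) = 72.963 dB


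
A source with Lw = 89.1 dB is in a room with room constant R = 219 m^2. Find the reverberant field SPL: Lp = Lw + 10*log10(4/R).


4/R = 4/219 = 0.0182648
Lp = 89.1 + 10*log10(0.0182648) = 71.716 dB


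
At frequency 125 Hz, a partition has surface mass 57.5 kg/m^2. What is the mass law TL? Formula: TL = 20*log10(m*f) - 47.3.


m * f = 57.5 * 125 = 7187.5
20*log10(7187.5) = 77.1316 dB
TL = 77.1316 - 47.3 = 29.832 dB


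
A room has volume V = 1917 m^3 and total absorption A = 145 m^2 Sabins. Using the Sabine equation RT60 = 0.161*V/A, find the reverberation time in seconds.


RT60 = 0.161 * 1917 / 145 = 2.1285 s


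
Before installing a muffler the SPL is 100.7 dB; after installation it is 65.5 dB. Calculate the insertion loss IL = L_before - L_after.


Insertion loss = SPL without muffler - SPL with muffler
IL = 100.7 - 65.5 = 35.2 dB


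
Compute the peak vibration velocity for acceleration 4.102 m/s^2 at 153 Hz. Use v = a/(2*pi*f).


omega = 2*pi*f = 2*pi*153 = 961.327 rad/s
v = a / omega = 4.102 / 961.327 = 0.004267 m/s


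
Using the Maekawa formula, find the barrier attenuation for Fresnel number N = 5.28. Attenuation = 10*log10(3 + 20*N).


3 + 20*N = 3 + 20*5.28 = 108.6
Att = 10*log10(108.6) = 20.358 dB


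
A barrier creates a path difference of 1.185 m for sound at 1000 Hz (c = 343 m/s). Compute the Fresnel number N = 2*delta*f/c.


N = 2*delta*f/c = 2*delta/lambda, where lambda = c/f
lambda = 343 / 1000 = 0.343 m
N = 2 * 1.185 / 0.343 = 6.9096


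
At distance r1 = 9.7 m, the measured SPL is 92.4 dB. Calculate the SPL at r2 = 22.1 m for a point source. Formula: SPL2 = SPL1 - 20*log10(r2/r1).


r2/r1 = 22.1/9.7 = 2.27835
Correction = 20*log10(2.27835) = 7.15241 dB
SPL2 = 92.4 - 7.15241 = 85.248 dB


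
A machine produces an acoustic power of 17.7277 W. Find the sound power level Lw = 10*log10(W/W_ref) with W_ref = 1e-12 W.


W / W_ref = 17.7277 / 1e-12 = 1.77277e+13
Lw = 10 * log10(1.77277e+13) = 132.49 dB


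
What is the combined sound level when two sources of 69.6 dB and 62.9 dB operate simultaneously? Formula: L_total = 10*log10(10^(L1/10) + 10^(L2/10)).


10^(69.6/10) = 9.12011e+06
10^(62.9/10) = 1.94984e+06
Sum = 9.12011e+06 + 1.94984e+06 = 1.107e+07
L_total = 10*log10(1.107e+07) = 70.441 dB


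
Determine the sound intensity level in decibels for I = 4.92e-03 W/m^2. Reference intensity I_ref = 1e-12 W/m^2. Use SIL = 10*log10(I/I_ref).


I / I_ref = 4.92e-03 / 1e-12 = 4.92e+09
SIL = 10 * log10(4.92e+09) = 96.92 dB


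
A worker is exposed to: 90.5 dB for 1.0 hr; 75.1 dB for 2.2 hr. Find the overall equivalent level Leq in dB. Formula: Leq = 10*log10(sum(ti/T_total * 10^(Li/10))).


T_total = 1.0 + 2.2 = 3.2 hr
(1.0/3.2) * 10^(90.5/10) = 3.50631e+08
(2.2/3.2) * 10^(75.1/10) = 2.22471e+07
Sum = 3.50631e+08 + 2.22471e+07 = 3.72878e+08
Leq = 10*log10(3.72878e+08) = 85.716 dB


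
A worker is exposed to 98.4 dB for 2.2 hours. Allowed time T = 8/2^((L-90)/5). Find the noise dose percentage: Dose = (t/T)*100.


T_allowed = 8 / 2^((98.4 - 90)/5) = 2.49666 hr
Dose = 2.2 / 2.49666 * 100 = 88.118 %


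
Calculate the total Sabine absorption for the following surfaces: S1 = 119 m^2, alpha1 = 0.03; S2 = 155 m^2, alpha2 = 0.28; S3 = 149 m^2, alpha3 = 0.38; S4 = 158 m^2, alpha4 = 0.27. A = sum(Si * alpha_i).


119 * 0.03 = 3.57
155 * 0.28 = 43.4
149 * 0.38 = 56.62
158 * 0.27 = 42.66
A_total = 3.57 + 43.4 + 56.62 + 42.66 = 146.25 m^2


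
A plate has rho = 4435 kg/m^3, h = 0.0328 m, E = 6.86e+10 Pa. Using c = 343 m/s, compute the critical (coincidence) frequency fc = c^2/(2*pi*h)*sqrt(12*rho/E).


12*rho/E = 12*4435/6.86e+10 = 7.75802e-07
sqrt(12*rho/E) = sqrt(7.75802e-07) = 0.000880796
c^2/(2*pi*h) = 343^2/(2*pi*0.0328) = 570866
fc = 570866 * 0.000880796 = 502.82 Hz


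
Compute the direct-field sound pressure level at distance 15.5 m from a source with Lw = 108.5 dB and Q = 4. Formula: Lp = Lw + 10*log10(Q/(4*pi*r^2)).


4*pi*r^2 = 4*pi*15.5^2 = 3019.07 m^2
Q / (4*pi*r^2) = 4 / 3019.07 = 0.00132491
Lp = 108.5 + 10*log10(0.00132491) = 79.722 dB


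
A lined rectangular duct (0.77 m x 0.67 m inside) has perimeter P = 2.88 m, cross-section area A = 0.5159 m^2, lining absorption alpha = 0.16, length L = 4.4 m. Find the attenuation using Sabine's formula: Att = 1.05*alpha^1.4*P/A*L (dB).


alpha^1.4 = 0.16^1.4 = 0.076872
Attenuation rate = 1.05 * alpha^1.4 * P / A
= 1.05 * 0.076872 * 2.88 / 0.5159 = 0.450593 dB/m
Total Att = 0.450593 * 4.4 = 1.9826 dB


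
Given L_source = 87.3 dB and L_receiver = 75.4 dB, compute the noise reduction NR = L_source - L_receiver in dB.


NR = L_source - L_receiver (difference between source and receiving room levels)
NR = 87.3 - 75.4 = 11.9 dB


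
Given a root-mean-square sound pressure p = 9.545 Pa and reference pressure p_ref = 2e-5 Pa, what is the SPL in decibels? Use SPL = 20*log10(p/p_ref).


p / p_ref = 9.545 / 2e-5 = 477250
SPL = 20 * log10(477250) = 113.57 dB


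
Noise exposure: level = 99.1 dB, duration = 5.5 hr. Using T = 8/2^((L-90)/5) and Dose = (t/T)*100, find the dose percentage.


T_allowed = 8 / 2^((99.1 - 90)/5) = 2.26577 hr
Dose = 5.5 / 2.26577 * 100 = 242.74 %


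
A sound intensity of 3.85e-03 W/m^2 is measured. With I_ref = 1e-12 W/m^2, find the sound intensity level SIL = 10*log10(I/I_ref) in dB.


I / I_ref = 3.85e-03 / 1e-12 = 3.85e+09
SIL = 10 * log10(3.85e+09) = 95.855 dB


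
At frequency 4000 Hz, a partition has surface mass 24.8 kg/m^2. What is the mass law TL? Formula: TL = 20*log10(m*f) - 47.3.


m * f = 24.8 * 4000 = 99200
20*log10(99200) = 99.9302 dB
TL = 99.9302 - 47.3 = 52.63 dB


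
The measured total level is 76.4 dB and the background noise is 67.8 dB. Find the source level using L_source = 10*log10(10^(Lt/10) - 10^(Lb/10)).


10^(76.4/10) = 4.36516e+07
10^(67.8/10) = 6.0256e+06
Difference = 4.36516e+07 - 6.0256e+06 = 3.7626e+07
L_source = 10*log10(3.7626e+07) = 75.755 dB


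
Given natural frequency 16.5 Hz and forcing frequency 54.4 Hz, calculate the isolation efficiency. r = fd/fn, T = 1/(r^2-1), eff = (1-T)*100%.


r = 54.4 / 16.5 = 3.29697
r^2 - 1 = 3.29697^2 - 1 = 9.87001
T = 1/9.87001 = 0.101317
Efficiency = (1 - 0.101317)*100 = 89.868 %


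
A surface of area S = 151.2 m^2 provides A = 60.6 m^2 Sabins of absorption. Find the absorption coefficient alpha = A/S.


Absorption coefficient = absorbed power / incident power
alpha = A / S = 60.6 / 151.2 = 0.40079


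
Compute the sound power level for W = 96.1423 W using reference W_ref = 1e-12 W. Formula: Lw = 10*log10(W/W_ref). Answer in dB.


W / W_ref = 96.1423 / 1e-12 = 9.61423e+13
Lw = 10 * log10(9.61423e+13) = 139.83 dB


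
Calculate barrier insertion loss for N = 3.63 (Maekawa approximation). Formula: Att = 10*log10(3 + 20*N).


3 + 20*N = 3 + 20*3.63 = 75.6
Att = 10*log10(75.6) = 18.785 dB


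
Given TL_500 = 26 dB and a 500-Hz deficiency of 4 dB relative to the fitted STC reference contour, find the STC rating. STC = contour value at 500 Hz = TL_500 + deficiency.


By ASTM E413, STC = value of the fitted reference contour at 500 Hz.
Contour value at 500 Hz = TL_500 + deficiency = 26 + 4 = 30
STC = 30


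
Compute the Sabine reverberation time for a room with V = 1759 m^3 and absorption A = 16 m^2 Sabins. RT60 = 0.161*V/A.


RT60 = 0.161 * 1759 / 16 = 17.7 s


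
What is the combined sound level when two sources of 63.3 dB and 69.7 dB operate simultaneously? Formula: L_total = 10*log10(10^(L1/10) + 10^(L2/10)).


10^(63.3/10) = 2.13796e+06
10^(69.7/10) = 9.33254e+06
Sum = 2.13796e+06 + 9.33254e+06 = 1.14705e+07
L_total = 10*log10(1.14705e+07) = 70.596 dB


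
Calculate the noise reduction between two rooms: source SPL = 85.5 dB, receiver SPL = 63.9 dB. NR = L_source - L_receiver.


NR = L_source - L_receiver (difference between source and receiving room levels)
NR = 85.5 - 63.9 = 21.6 dB


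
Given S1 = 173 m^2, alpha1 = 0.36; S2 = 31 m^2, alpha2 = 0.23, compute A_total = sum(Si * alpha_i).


173 * 0.36 = 62.28
31 * 0.23 = 7.13
A_total = 62.28 + 7.13 = 69.41 m^2


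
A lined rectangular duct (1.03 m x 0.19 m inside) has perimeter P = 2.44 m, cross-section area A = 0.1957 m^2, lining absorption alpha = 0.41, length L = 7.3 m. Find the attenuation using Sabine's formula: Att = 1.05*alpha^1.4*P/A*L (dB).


alpha^1.4 = 0.41^1.4 = 0.28701
Attenuation rate = 1.05 * alpha^1.4 * P / A
= 1.05 * 0.28701 * 2.44 / 0.1957 = 3.75738 dB/m
Total Att = 3.75738 * 7.3 = 27.429 dB


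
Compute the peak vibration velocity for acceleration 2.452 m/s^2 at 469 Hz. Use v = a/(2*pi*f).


omega = 2*pi*f = 2*pi*469 = 2946.81 rad/s
v = a / omega = 2.452 / 2946.81 = 0.00083209 m/s


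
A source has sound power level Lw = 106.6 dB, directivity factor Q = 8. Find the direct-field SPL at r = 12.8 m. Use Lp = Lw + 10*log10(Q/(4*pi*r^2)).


4*pi*r^2 = 4*pi*12.8^2 = 2058.87 m^2
Q / (4*pi*r^2) = 8 / 2058.87 = 0.00388563
Lp = 106.6 + 10*log10(0.00388563) = 82.495 dB


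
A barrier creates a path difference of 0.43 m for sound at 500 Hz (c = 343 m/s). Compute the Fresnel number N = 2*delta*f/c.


N = 2*delta*f/c = 2*delta/lambda, where lambda = c/f
lambda = 343 / 500 = 0.686 m
N = 2 * 0.43 / 0.686 = 1.2536


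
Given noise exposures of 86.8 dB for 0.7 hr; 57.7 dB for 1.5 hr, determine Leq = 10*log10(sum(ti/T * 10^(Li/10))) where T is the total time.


T_total = 0.7 + 1.5 = 2.2 hr
(0.7/2.2) * 10^(86.8/10) = 1.52291e+08
(1.5/2.2) * 10^(57.7/10) = 401484
Sum = 1.52291e+08 + 401484 = 1.52692e+08
Leq = 10*log10(1.52692e+08) = 81.838 dB


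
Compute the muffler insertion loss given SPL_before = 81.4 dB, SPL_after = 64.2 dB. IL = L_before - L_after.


Insertion loss = SPL without muffler - SPL with muffler
IL = 81.4 - 64.2 = 17.2 dB


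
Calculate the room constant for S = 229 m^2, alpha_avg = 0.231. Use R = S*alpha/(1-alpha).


R = 229 * 0.231 / (1 - 0.231) = 68.789 m^2


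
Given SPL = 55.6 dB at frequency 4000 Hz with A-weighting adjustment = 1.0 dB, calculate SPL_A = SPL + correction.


A-weighting table: 4000 Hz -> 1.0 dB correction
SPL_A = SPL + correction = 55.6 + (1.0) = 56.6 dBA


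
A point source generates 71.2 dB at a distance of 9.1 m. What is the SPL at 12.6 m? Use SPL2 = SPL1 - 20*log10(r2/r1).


r2/r1 = 12.6/9.1 = 1.38462
Correction = 20*log10(1.38462) = 2.82661 dB
SPL2 = 71.2 - 2.82661 = 68.373 dB


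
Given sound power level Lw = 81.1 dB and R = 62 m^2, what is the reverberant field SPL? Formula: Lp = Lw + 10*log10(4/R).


4/R = 4/62 = 0.0645161
Lp = 81.1 + 10*log10(0.0645161) = 69.197 dB


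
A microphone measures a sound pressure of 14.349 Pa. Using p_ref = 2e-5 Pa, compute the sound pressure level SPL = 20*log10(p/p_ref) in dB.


p / p_ref = 14.349 / 2e-5 = 717450
SPL = 20 * log10(717450) = 117.12 dB


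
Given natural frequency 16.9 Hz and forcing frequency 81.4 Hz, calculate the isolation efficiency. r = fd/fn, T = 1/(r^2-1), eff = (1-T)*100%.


r = 81.4 / 16.9 = 4.81657
r^2 - 1 = 4.81657^2 - 1 = 22.1993
T = 1/22.1993 = 0.0450465
Efficiency = (1 - 0.0450465)*100 = 95.495 %


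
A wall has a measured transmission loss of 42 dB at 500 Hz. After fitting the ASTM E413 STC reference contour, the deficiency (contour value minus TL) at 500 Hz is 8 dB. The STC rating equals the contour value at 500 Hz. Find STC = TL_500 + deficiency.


By ASTM E413, STC = value of the fitted reference contour at 500 Hz.
Contour value at 500 Hz = TL_500 + deficiency = 42 + 8 = 50
STC = 50


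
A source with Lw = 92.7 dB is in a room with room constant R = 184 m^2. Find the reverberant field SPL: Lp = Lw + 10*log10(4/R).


4/R = 4/184 = 0.0217391
Lp = 92.7 + 10*log10(0.0217391) = 76.072 dB


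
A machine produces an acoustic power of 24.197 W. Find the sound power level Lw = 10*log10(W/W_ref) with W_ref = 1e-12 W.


W / W_ref = 24.197 / 1e-12 = 2.4197e+13
Lw = 10 * log10(2.4197e+13) = 133.84 dB


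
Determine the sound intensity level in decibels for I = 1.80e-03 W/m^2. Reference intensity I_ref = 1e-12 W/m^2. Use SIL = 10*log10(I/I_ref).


I / I_ref = 1.80e-03 / 1e-12 = 1.8e+09
SIL = 10 * log10(1.8e+09) = 92.553 dB


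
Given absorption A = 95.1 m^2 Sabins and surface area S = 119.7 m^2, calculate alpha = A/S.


Absorption coefficient = absorbed power / incident power
alpha = A / S = 95.1 / 119.7 = 0.79449


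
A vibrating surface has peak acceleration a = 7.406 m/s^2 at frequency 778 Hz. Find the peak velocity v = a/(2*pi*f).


omega = 2*pi*f = 2*pi*778 = 4888.32 rad/s
v = a / omega = 7.406 / 4888.32 = 0.001515 m/s


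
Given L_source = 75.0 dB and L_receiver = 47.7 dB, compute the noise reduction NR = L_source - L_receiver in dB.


NR = L_source - L_receiver (difference between source and receiving room levels)
NR = 75.0 - 47.7 = 27.3 dB


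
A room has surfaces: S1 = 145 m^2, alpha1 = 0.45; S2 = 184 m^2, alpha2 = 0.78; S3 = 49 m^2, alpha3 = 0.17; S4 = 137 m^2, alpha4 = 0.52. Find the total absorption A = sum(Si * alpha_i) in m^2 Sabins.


145 * 0.45 = 65.25
184 * 0.78 = 143.52
49 * 0.17 = 8.33
137 * 0.52 = 71.24
A_total = 65.25 + 143.52 + 8.33 + 71.24 = 288.34 m^2


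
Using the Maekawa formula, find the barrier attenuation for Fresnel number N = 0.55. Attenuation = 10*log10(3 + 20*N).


3 + 20*N = 3 + 20*0.55 = 14
Att = 10*log10(14) = 11.461 dB


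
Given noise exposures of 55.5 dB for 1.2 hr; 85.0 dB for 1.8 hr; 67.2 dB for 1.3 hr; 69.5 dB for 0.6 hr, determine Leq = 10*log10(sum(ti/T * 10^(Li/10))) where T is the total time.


T_total = 1.2 + 1.8 + 1.3 + 0.6 = 4.9 hr
(1.2/4.9) * 10^(55.5/10) = 86893.1
(1.8/4.9) * 10^(85.0/10) = 1.16165e+08
(1.3/4.9) * 10^(67.2/10) = 1.39235e+06
(0.6/4.9) * 10^(69.5/10) = 1.09133e+06
Sum = 86893.1 + 1.16165e+08 + 1.39235e+06 + 1.09133e+06 = 1.18736e+08
Leq = 10*log10(1.18736e+08) = 80.746 dB


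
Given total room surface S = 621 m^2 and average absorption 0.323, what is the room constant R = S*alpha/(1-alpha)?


R = 621 * 0.323 / (1 - 0.323) = 296.28 m^2


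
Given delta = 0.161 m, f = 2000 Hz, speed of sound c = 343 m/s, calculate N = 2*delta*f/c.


N = 2*delta*f/c = 2*delta/lambda, where lambda = c/f
lambda = 343 / 2000 = 0.1715 m
N = 2 * 0.161 / 0.1715 = 1.8776


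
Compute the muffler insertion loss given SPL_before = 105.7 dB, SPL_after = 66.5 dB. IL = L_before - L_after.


Insertion loss = SPL without muffler - SPL with muffler
IL = 105.7 - 66.5 = 39.2 dB


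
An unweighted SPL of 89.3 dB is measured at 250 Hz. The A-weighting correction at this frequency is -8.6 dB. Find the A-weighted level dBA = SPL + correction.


A-weighting table: 250 Hz -> -8.6 dB correction
SPL_A = SPL + correction = 89.3 + (-8.6) = 80.7 dBA


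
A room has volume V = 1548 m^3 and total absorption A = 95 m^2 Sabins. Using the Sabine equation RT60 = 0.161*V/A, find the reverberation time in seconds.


RT60 = 0.161 * 1548 / 95 = 2.6235 s


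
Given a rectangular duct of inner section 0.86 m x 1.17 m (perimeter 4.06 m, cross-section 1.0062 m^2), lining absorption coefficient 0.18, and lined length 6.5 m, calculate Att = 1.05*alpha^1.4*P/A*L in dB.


alpha^1.4 = 0.18^1.4 = 0.0906529
Attenuation rate = 1.05 * alpha^1.4 * P / A
= 1.05 * 0.0906529 * 4.06 / 1.0062 = 0.384072 dB/m
Total Att = 0.384072 * 6.5 = 2.4965 dB


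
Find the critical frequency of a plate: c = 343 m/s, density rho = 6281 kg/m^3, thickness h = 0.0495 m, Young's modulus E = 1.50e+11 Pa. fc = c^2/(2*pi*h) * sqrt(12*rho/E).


12*rho/E = 12*6281/1.50e+11 = 5.0248e-07
sqrt(12*rho/E) = sqrt(5.0248e-07) = 0.000708858
c^2/(2*pi*h) = 343^2/(2*pi*0.0495) = 378271
fc = 378271 * 0.000708858 = 268.14 Hz


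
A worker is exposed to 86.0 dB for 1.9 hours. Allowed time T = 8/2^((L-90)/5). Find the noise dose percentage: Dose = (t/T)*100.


T_allowed = 8 / 2^((86.0 - 90)/5) = 13.9288 hr
Dose = 1.9 / 13.9288 * 100 = 13.641 %


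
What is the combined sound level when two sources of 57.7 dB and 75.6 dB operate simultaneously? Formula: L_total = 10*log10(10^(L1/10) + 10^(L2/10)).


10^(57.7/10) = 588844
10^(75.6/10) = 3.63078e+07
Sum = 588844 + 3.63078e+07 = 3.68966e+07
L_total = 10*log10(3.68966e+07) = 75.67 dB


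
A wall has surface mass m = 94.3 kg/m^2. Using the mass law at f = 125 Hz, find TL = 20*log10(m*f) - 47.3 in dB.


m * f = 94.3 * 125 = 11787.5
20*log10(11787.5) = 81.4284 dB
TL = 81.4284 - 47.3 = 34.128 dB


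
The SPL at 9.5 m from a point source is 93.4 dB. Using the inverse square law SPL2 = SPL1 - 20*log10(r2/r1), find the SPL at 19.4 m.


r2/r1 = 19.4/9.5 = 2.04211
Correction = 20*log10(2.04211) = 6.20158 dB
SPL2 = 93.4 - 6.20158 = 87.198 dB


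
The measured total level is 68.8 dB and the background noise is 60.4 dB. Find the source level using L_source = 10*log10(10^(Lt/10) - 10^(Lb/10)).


10^(68.8/10) = 7.58578e+06
10^(60.4/10) = 1.09648e+06
Difference = 7.58578e+06 - 1.09648e+06 = 6.4893e+06
L_source = 10*log10(6.4893e+06) = 68.122 dB


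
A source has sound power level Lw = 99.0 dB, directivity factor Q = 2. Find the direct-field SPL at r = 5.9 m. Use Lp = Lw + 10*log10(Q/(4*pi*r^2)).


4*pi*r^2 = 4*pi*5.9^2 = 437.435 m^2
Q / (4*pi*r^2) = 2 / 437.435 = 0.00457211
Lp = 99.0 + 10*log10(0.00457211) = 75.601 dB


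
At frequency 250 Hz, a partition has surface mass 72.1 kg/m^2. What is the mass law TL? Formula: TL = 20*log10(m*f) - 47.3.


m * f = 72.1 * 250 = 18025
20*log10(18025) = 85.1175 dB
TL = 85.1175 - 47.3 = 37.818 dB


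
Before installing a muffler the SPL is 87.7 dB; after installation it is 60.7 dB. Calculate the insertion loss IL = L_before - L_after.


Insertion loss = SPL without muffler - SPL with muffler
IL = 87.7 - 60.7 = 27 dB


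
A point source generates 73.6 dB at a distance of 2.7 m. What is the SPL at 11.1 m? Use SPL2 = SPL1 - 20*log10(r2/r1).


r2/r1 = 11.1/2.7 = 4.11111
Correction = 20*log10(4.11111) = 12.2792 dB
SPL2 = 73.6 - 12.2792 = 61.321 dB


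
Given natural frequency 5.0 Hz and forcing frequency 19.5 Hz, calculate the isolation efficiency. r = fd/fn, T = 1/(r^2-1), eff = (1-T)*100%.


r = 19.5 / 5.0 = 3.9
r^2 - 1 = 3.9^2 - 1 = 14.21
T = 1/14.21 = 0.070373
Efficiency = (1 - 0.070373)*100 = 92.963 %


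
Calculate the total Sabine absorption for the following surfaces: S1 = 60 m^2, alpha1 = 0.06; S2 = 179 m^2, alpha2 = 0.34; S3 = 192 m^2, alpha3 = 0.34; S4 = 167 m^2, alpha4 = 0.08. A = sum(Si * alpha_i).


60 * 0.06 = 3.6
179 * 0.34 = 60.86
192 * 0.34 = 65.28
167 * 0.08 = 13.36
A_total = 3.6 + 60.86 + 65.28 + 13.36 = 143.1 m^2


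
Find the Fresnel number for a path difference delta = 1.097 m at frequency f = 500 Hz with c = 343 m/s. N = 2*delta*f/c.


N = 2*delta*f/c = 2*delta/lambda, where lambda = c/f
lambda = 343 / 500 = 0.686 m
N = 2 * 1.097 / 0.686 = 3.1983
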